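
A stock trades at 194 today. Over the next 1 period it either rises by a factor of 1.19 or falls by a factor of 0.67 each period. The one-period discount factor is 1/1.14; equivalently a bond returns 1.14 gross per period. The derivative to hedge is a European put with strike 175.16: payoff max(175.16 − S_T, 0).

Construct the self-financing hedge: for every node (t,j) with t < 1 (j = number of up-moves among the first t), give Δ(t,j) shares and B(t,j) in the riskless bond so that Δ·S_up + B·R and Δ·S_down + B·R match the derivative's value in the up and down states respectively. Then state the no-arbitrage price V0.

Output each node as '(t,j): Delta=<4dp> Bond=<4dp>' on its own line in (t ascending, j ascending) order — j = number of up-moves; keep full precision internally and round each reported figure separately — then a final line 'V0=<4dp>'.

Under the risk-neutral measure, an up-move has probability p* = (R−d)/(u−d) = 0.9038 and values discount at R = 1.14.
Payoff layer (t=1): V(1,0)=45.1800, V(1,1)=0.0000
(0,0): S=194.0000. Δ = (V_up−V_dn)/(S_up−S_dn) = (0.0000−45.1800)/(230.8600−129.9800) = -0.4479. V = [p*·0.0000 + (1−p*)·45.1800]/1.14 = 3.8107. B = V − Δ·S = 90.6953.
Each (Δ,B) replicates both successor values, so the strategy is self-financing and V0 is arbitrage-free.

(0,0): Delta=-0.4479 Bond=90.6953
V0=3.8107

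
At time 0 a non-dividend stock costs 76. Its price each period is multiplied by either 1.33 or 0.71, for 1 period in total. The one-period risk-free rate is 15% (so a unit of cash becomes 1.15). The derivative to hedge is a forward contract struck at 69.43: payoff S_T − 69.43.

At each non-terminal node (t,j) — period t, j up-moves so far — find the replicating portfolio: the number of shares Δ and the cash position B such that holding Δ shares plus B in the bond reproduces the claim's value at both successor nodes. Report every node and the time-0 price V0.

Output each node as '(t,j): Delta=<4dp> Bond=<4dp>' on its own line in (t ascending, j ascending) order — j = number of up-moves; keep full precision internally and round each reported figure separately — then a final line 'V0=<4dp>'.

The replicating-portfolio and risk-neutral prices coincide; use p* = (1.15−0.71)/(1.33−0.71) = 0.7097 for the latter.
Terminal values V(1,·): V(1,0)=-15.4700, V(1,1)=31.6500
Node (0,0) S=76.0000: V=(p*·31.6500+(1−p*)·-15.4700)/1.15=15.6261; Δ=(31.6500−-15.4700)/(101.0800−53.9600)=1.0000; B=V−Δ·S=-60.3739
Root portfolio cost Δ·76+B reproduces V0=15.6261.

(0,0): Delta=1.0000 Bond=-60.3739
V0=15.6261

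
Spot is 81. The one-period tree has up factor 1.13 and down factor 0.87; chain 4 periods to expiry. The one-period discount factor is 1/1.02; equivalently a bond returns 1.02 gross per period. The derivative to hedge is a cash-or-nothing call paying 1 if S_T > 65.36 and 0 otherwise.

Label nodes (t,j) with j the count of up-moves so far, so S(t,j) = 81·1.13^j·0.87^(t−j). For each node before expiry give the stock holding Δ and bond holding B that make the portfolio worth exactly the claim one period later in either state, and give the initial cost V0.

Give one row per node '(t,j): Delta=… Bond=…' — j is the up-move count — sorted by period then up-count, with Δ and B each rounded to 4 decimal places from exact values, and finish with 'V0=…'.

(0,0): Delta=0.0139 Bond=-0.3900
(1,0): Delta=0.0256 Bond=-1.2256
(1,1): Delta=0.0072 Bond=0.2093
(2,0): Delta=0.0355 Bond=-1.8555
(2,1): Delta=0.0200 Bond=-0.8062
(2,2): Delta=0.0000 Bond=0.9612
(3,0): Delta=0.0000 Bond=0.0000
(3,1): Delta=0.0555 Bond=-3.2805
(3,2): Delta=0.0000 Bond=0.9804
(3,3): Delta=0.0000 Bond=0.9804
V0=0.7328

No-arbitrage ⇒ martingale measure with p* = (R−d)/(u−d) = 0.5769.
At expiry t=4: V(4,0)=0.0000, V(4,1)=0.0000, V(4,2)=1.0000, V(4,3)=1.0000, V(4,4)=1.0000
Node (3,0) S=53.3387: V=(p*·0.0000+(1−p*)·0.0000)/1.02=0.0000; Δ=(0.0000−0.0000)/(60.2728−46.4047)=0.0000; B=V−Δ·S=0.0000
Node (3,1) S=69.2791: V=(p*·1.0000+(1−p*)·0.0000)/1.02=0.5656; Δ=(1.0000−0.0000)/(78.2853−60.2728)=0.0555; B=V−Δ·S=-3.2805
Node (3,2) S=89.9831: V=(p*·1.0000+(1−p*)·1.0000)/1.02=0.9804; Δ=(1.0000−1.0000)/(101.6810−78.2853)=0.0000; B=V−Δ·S=0.9804
Node (3,3) S=116.8747: V=(p*·1.0000+(1−p*)·1.0000)/1.02=0.9804; Δ=(1.0000−1.0000)/(132.0684−101.6810)=0.0000; B=V−Δ·S=0.9804
Node (2,0) S=61.3089: V=(p*·0.5656+(1−p*)·0.0000)/1.02=0.3199; Δ=(0.5656−0.0000)/(69.2791−53.3387)=0.0355; B=V−Δ·S=-1.8555
Node (2,1) S=79.6311: V=(p*·0.9804+(1−p*)·0.5656)/1.02=0.7891; Δ=(0.9804−0.5656)/(89.9831−69.2791)=0.0200; B=V−Δ·S=-0.8062
Node (2,2) S=103.4289: V=(p*·0.9804+(1−p*)·0.9804)/1.02=0.9612; Δ=(0.9804−0.9804)/(116.8747−89.9831)=0.0000; B=V−Δ·S=0.9612
Node (1,0) S=70.4700: V=(p*·0.7891+(1−p*)·0.3199)/1.02=0.5790; Δ=(0.7891−0.3199)/(79.6311−61.3089)=0.0256; B=V−Δ·S=-1.2256
Node (1,1) S=91.5300: V=(p*·0.9612+(1−p*)·0.7891)/1.02=0.8710; Δ=(0.9612−0.7891)/(103.4289−79.6311)=0.0072; B=V−Δ·S=0.2093
Node (0,0) S=81.0000: V=(p*·0.8710+(1−p*)·0.5790)/1.02=0.7328; Δ=(0.8710−0.5790)/(91.5300−70.4700)=0.0139; B=V−Δ·S=-0.3900
Self-financing check: at every node Δ·S+B equals the discounted successor values.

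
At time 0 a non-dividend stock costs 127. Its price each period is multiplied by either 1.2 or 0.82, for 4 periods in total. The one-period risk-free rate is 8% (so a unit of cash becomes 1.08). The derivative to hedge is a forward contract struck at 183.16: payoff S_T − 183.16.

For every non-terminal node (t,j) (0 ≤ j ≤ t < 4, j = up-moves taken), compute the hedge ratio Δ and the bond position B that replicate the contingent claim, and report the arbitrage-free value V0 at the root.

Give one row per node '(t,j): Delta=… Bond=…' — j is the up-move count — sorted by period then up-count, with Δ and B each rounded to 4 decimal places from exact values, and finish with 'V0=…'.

(0,0): Delta=1.0000 Bond=-134.6281
(1,0): Delta=1.0000 Bond=-145.3983
(1,1): Delta=1.0000 Bond=-145.3983
(2,0): Delta=1.0000 Bond=-157.0302
(2,1): Delta=1.0000 Bond=-157.0302
(2,2): Delta=1.0000 Bond=-157.0302
(3,0): Delta=1.0000 Bond=-169.5926
(3,1): Delta=1.0000 Bond=-169.5926
(3,2): Delta=1.0000 Bond=-169.5926
(3,3): Delta=1.0000 Bond=-169.5926
V0=-7.6281

The replicating-portfolio and risk-neutral prices coincide; use p* = (1.08−0.82)/(1.2−0.82) = 0.6842 for the latter.
Payoff layer (t=4): V(4,0)=-125.7405, V(4,1)=-99.1315, V(4,2)=-60.1915, V(4,3)=-3.2061, V(4,4)=80.1872
(3,0): S=70.0237. Δ = (V_up−V_dn)/(S_up−S_dn) = (-99.1315−-125.7405)/(84.0285−57.4195) = 1.0000. V = [p*·-99.1315 + (1−p*)·-125.7405]/1.08 = -99.5689. B = V − Δ·S = -169.5926.
(3,1): S=102.4738. Δ = (V_up−V_dn)/(S_up−S_dn) = (-60.1915−-99.1315)/(122.9685−84.0285) = 1.0000. V = [p*·-60.1915 + (1−p*)·-99.1315]/1.08 = -67.1188. B = V − Δ·S = -169.5926.
(3,2): S=149.9616. Δ = (V_up−V_dn)/(S_up−S_dn) = (-3.2061−-60.1915)/(179.9539−122.9685) = 1.0000. V = [p*·-3.2061 + (1−p*)·-60.1915]/1.08 = -19.6310. B = V − Δ·S = -169.5926.
(3,3): S=219.4560. Δ = (V_up−V_dn)/(S_up−S_dn) = (80.1872−-3.2061)/(263.3472−179.9539) = 1.0000. V = [p*·80.1872 + (1−p*)·-3.2061]/1.08 = 49.8634. B = V − Δ·S = -169.5926.
(2,0): S=85.3948. Δ = (V_up−V_dn)/(S_up−S_dn) = (-67.1188−-99.5689)/(102.4738−70.0237) = 1.0000. V = [p*·-67.1188 + (1−p*)·-99.5689]/1.08 = -71.6354. B = V − Δ·S = -157.0302.
(2,1): S=124.9680. Δ = (V_up−V_dn)/(S_up−S_dn) = (-19.6310−-67.1188)/(149.9616−102.4738) = 1.0000. V = [p*·-19.6310 + (1−p*)·-67.1188]/1.08 = -32.0622. B = V − Δ·S = -157.0302.
(2,2): S=182.8800. Δ = (V_up−V_dn)/(S_up−S_dn) = (49.8634−-19.6310)/(219.4560−149.9616) = 1.0000. V = [p*·49.8634 + (1−p*)·-19.6310]/1.08 = 25.8498. B = V − Δ·S = -157.0302.
(1,0): S=104.1400. Δ = (V_up−V_dn)/(S_up−S_dn) = (-32.0622−-71.6354)/(124.9680−85.3948) = 1.0000. V = [p*·-32.0622 + (1−p*)·-71.6354]/1.08 = -41.2583. B = V − Δ·S = -145.3983.
(1,1): S=152.4000. Δ = (V_up−V_dn)/(S_up−S_dn) = (25.8498−-32.0622)/(182.8800−124.9680) = 1.0000. V = [p*·25.8498 + (1−p*)·-32.0622]/1.08 = 7.0017. B = V − Δ·S = -145.3983.
(0,0): S=127.0000. Δ = (V_up−V_dn)/(S_up−S_dn) = (7.0017−-41.2583)/(152.4000−104.1400) = 1.0000. V = [p*·7.0017 + (1−p*)·-41.2583]/1.08 = -7.6281. B = V − Δ·S = -134.6281.
The time-0 hedge costs -7.6281, which is the no-arbitrage price.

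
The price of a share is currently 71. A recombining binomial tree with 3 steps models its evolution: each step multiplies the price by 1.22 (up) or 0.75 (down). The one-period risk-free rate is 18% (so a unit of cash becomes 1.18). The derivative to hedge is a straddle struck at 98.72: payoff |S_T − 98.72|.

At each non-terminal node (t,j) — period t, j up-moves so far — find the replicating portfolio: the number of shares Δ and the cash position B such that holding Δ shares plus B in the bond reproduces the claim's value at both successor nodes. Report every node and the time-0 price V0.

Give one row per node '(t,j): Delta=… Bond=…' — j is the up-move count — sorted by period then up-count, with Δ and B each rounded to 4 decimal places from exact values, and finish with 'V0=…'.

(0,0): Delta=0.0883 Bond=10.9740
(1,0): Delta=-1.0000 Bond=70.8992
(1,1): Delta=0.1505 Bond=7.5586
(2,0): Delta=-1.0000 Bond=83.6610
(2,1): Delta=-1.0000 Bond=83.6610
(2,2): Delta=0.2163 Bond=1.9664
V0=17.2405

Risk-neutral probability p* = (R−d)/(u−d) = (1.18−0.75)/(1.22−0.75) = 0.9149.
Terminal payoffs: V(3,0)=68.7669, V(3,1)=49.9962, V(3,2)=19.4627, V(3,3)=30.2052
Node (2,0) S=39.9375: V=(p*·49.9962+(1−p*)·68.7669)/1.18=43.7235; Δ=(49.9962−68.7669)/(48.7237−29.9531)=-1.0000; B=V−Δ·S=83.6610
Node (2,1) S=64.9650: V=(p*·19.4627+(1−p*)·49.9962)/1.18=18.6960; Δ=(19.4627−49.9962)/(79.2573−48.7238)=-1.0000; B=V−Δ·S=83.6610
Node (2,2) S=105.6764: V=(p*·30.2052+(1−p*)·19.4627)/1.18=24.8228; Δ=(30.2052−19.4627)/(128.9252−79.2573)=0.2163; B=V−Δ·S=1.9664
Node (1,0) S=53.2500: V=(p*·18.6960+(1−p*)·43.7235)/1.18=17.6492; Δ=(18.6960−43.7235)/(64.9650−39.9375)=-1.0000; B=V−Δ·S=70.8992
Node (1,1) S=86.6200: V=(p*·24.8228+(1−p*)·18.6960)/1.18=20.5944; Δ=(24.8228−18.6960)/(105.6764−64.9650)=0.1505; B=V−Δ·S=7.5586
Node (0,0) S=71.0000: V=(p*·20.5944+(1−p*)·17.6492)/1.18=17.2405; Δ=(20.5944−17.6492)/(86.6200−53.2500)=0.0883; B=V−Δ·S=10.9740
Check: Δ(0,0)·S0 + B(0,0) = 17.2405 = V0.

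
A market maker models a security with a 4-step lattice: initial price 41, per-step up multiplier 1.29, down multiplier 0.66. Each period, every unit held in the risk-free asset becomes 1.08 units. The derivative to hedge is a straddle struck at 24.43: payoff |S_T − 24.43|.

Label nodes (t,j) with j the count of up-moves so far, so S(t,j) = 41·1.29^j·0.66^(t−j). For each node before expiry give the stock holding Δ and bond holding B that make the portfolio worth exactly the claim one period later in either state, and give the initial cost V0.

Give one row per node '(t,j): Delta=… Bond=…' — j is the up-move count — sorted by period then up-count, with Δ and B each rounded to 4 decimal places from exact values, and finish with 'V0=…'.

The replicating-portfolio and risk-neutral prices coincide; use p* = (1.08−0.66)/(1.29−0.66) = 0.6667 for the latter.
Terminal values V(4,·): V(4,0)=16.6504, V(4,1)=9.2243, V(4,2)=5.2902, V(4,3)=33.6594, V(4,4)=89.1084
  t=3,j=0: stock 11.7873 → up 15.2057 (V=9.2243), down 7.7796 (V=16.6504). Price 10.8330; hedge Δ=-1.0000, bond B=22.6204.
  t=3,j=1: stock 23.0389 → up 29.7202 (V=5.2902), down 15.2057 (V=9.2243). Price 6.1125; hedge Δ=-0.2711, bond B=12.3573.
  t=3,j=2: stock 45.0305 → up 58.0894 (V=33.6594), down 29.7202 (V=5.2902). Price 22.4102; hedge Δ=1.0000, bond B=-22.6204.
  t=3,j=3: stock 88.0142 → up 113.5384 (V=89.1084), down 58.0894 (V=33.6594). Price 65.3939; hedge Δ=1.0000, bond B=-22.6204.
  t=2,j=0: stock 17.8596 → up 23.0389 (V=6.1125), down 11.7873 (V=10.8330). Price 7.1167; hedge Δ=-0.4195, bond B=14.6095.
  t=2,j=1: stock 34.9074 → up 45.0305 (V=22.4102), down 23.0389 (V=6.1125). Price 15.7200; hedge Δ=0.7411, bond B=-10.1492.
  t=2,j=2: stock 68.2281 → up 88.0142 (V=65.3939), down 45.0305 (V=22.4102). Price 47.2833; hedge Δ=1.0000, bond B=-20.9448.
  t=1,j=0: stock 27.0600 → up 34.9074 (V=15.7200), down 17.8596 (V=7.1167). Price 11.9002; hedge Δ=0.5047, bond B=-1.7558.
  t=1,j=1: stock 52.8900 → up 68.2281 (V=47.2833), down 34.9074 (V=15.7200). Price 34.0391; hedge Δ=0.9473, bond B=-16.0614.
  t=0,j=0: stock 41.0000 → up 52.8900 (V=34.0391), down 27.0600 (V=11.9002). Price 24.6847; hedge Δ=0.8571, bond B=-10.4563.
Root portfolio cost Δ·41+B reproduces V0=24.6847.

(0,0): Delta=0.8571 Bond=-10.4563
(1,0): Delta=0.5047 Bond=-1.7558
(1,1): Delta=0.9473 Bond=-16.0614
(2,0): Delta=-0.4195 Bond=14.6095
(2,1): Delta=0.7411 Bond=-10.1492
(2,2): Delta=1.0000 Bond=-20.9448
(3,0): Delta=-1.0000 Bond=22.6204
(3,1): Delta=-0.2711 Bond=12.3573
(3,2): Delta=1.0000 Bond=-22.6204
(3,3): Delta=1.0000 Bond=-22.6204
V0=24.6847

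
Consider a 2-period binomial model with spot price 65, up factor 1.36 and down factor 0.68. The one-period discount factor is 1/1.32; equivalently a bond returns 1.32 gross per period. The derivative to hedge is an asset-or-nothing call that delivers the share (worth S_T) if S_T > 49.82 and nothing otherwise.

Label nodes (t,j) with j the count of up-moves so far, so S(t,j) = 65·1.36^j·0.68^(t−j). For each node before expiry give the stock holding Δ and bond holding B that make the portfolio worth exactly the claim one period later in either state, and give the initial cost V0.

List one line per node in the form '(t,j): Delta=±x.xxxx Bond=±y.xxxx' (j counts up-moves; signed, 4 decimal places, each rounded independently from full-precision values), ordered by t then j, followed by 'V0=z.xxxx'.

(0,0): Delta=1.0303 Bond=-2.0294
(1,0): Delta=2.0000 Bond=-45.5394
(1,1): Delta=1.0000 Bond=0.0000
V0=64.9403

Risk-neutral probability p* = (R−d)/(u−d) = (1.32−0.68)/(1.36−0.68) = 0.9412.
At expiry t=2: V(2,0)=0.0000, V(2,1)=60.1120, V(2,2)=120.2240
  t=1,j=0: stock 44.2000 → up 60.1120 (V=60.1120), down 30.0560 (V=0.0000). Price 42.8606; hedge Δ=2.0000, bond B=-45.5394.
  t=1,j=1: stock 88.4000 → up 120.2240 (V=120.2240), down 60.1120 (V=60.1120). Price 88.4000; hedge Δ=1.0000, bond B=0.0000.
  t=0,j=0: stock 65.0000 → up 88.4000 (V=88.4000), down 44.2000 (V=42.8606). Price 64.9403; hedge Δ=1.0303, bond B=-2.0294.
The time-0 hedge costs 64.9403, which is the no-arbitrage price.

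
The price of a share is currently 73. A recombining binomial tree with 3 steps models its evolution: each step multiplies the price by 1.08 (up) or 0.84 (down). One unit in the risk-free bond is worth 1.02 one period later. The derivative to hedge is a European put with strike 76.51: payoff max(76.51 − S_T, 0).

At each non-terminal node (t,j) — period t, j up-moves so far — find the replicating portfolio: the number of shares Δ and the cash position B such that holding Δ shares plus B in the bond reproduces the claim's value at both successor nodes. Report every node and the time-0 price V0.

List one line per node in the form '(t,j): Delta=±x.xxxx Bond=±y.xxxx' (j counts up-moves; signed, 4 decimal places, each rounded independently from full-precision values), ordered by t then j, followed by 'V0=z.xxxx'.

Since d<R<u, set p* = (R−d)/(u−d) = 0.7500; price each node as the discounted p*-expectation of its children.
At expiry t=3: V(3,0)=33.2426, V(3,1)=20.8805, V(3,2)=4.9864, V(3,3)=0.0000
(2,0): S=51.5088. Δ = (V_up−V_dn)/(S_up−S_dn) = (20.8805−33.2426)/(55.6295−43.2674) = -1.0000. V = [p*·20.8805 + (1−p*)·33.2426]/1.02 = 23.5010. B = V − Δ·S = 75.0098.
(2,1): S=66.2256. Δ = (V_up−V_dn)/(S_up−S_dn) = (4.9864−20.8805)/(71.5236−55.6295) = -1.0000. V = [p*·4.9864 + (1−p*)·20.8805]/1.02 = 8.7842. B = V − Δ·S = 75.0098.
(2,2): S=85.1472. Δ = (V_up−V_dn)/(S_up−S_dn) = (0.0000−4.9864)/(91.9590−71.5236) = -0.2440. V = [p*·0.0000 + (1−p*)·4.9864]/1.02 = 1.2221. B = V − Δ·S = 21.9986.
(1,0): S=61.3200. Δ = (V_up−V_dn)/(S_up−S_dn) = (8.7842−23.5010)/(66.2256−51.5088) = -1.0000. V = [p*·8.7842 + (1−p*)·23.5010]/1.02 = 12.2190. B = V − Δ·S = 73.5390.
(1,1): S=78.8400. Δ = (V_up−V_dn)/(S_up−S_dn) = (1.2221−8.7842)/(85.1472−66.2256) = -0.3997. V = [p*·1.2221 + (1−p*)·8.7842]/1.02 = 3.0516. B = V − Δ·S = 34.5602.
(0,0): S=73.0000. Δ = (V_up−V_dn)/(S_up−S_dn) = (3.0516−12.2190)/(78.8400−61.3200) = -0.5233. V = [p*·3.0516 + (1−p*)·12.2190]/1.02 = 5.2387. B = V − Δ·S = 43.4362.
Self-financing check: at every node Δ·S+B equals the discounted successor values.

(0,0): Delta=-0.5233 Bond=43.4362
(1,0): Delta=-1.0000 Bond=73.5390
(1,1): Delta=-0.3997 Bond=34.5602
(2,0): Delta=-1.0000 Bond=75.0098
(2,1): Delta=-1.0000 Bond=75.0098
(2,2): Delta=-0.2440 Bond=21.9986
V0=5.2387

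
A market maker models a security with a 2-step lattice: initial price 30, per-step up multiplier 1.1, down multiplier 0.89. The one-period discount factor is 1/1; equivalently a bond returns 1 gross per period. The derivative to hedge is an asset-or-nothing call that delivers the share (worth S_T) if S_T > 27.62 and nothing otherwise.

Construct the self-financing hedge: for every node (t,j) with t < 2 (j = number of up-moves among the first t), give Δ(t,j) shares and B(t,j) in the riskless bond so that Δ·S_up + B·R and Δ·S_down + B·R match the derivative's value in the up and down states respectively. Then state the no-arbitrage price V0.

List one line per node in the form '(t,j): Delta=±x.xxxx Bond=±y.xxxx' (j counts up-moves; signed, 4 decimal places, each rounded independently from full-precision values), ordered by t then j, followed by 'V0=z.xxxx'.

(0,0): Delta=2.7961 Bond=-59.2728
(1,0): Delta=5.2381 Bond=-124.4729
(1,1): Delta=1.0000 Bond=0.0000
V0=24.6116

Since d<R<u, set p* = (R−d)/(u−d) = 0.5238; price each node as the discounted p*-expectation of its children.
At expiry t=2: V(2,0)=0.0000, V(2,1)=29.3700, V(2,2)=36.3000
Node (1,0) S=26.7000: V=(p*·29.3700+(1−p*)·0.0000)/1=15.3843; Δ=(29.3700−0.0000)/(29.3700−23.7630)=5.2381; B=V−Δ·S=-124.4729
Node (1,1) S=33.0000: V=(p*·36.3000+(1−p*)·29.3700)/1=33.0000; Δ=(36.3000−29.3700)/(36.3000−29.3700)=1.0000; B=V−Δ·S=0.0000
Node (0,0) S=30.0000: V=(p*·33.0000+(1−p*)·15.3843)/1=24.6116; Δ=(33.0000−15.3843)/(33.0000−26.7000)=2.7961; B=V−Δ·S=-59.2728
Each (Δ,B) replicates both successor values, so the strategy is self-financing and V0 is arbitrage-free.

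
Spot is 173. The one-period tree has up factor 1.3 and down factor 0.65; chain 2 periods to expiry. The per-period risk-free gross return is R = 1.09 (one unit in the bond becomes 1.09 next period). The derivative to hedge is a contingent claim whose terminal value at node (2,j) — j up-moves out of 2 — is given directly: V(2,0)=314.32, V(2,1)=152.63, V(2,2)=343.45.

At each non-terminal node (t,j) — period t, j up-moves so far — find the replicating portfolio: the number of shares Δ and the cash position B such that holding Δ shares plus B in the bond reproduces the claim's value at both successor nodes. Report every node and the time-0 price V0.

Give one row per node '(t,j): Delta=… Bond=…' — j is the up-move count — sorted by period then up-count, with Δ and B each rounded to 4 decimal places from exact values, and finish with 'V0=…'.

(0,0): Delta=0.6277 Bond=107.6813
(1,0): Delta=-2.2121 Bond=436.7064
(1,1): Delta=1.3053 Bond=-35.0367
V0=216.2659

Since d<R<u, set p* = (R−d)/(u−d) = 0.6769; price each node as the discounted p*-expectation of its children.
Payoff layer (t=2): V(2,0)=314.3200, V(2,1)=152.6300, V(2,2)=343.4500
  t=1,j=0: stock 112.4500 → up 146.1850 (V=152.6300), down 73.0925 (V=314.3200). Price 187.9526; hedge Δ=-2.2121, bond B=436.7064.
  t=1,j=1: stock 224.9000 → up 292.3700 (V=343.4500), down 146.1850 (V=152.6300). Price 258.5325; hedge Δ=1.3053, bond B=-35.0367.
  t=0,j=0: stock 173.0000 → up 224.9000 (V=258.5325), down 112.4500 (V=187.9526). Price 216.2659; hedge Δ=0.6277, bond B=107.6813.
Self-financing check: at every node Δ·S+B equals the discounted successor values.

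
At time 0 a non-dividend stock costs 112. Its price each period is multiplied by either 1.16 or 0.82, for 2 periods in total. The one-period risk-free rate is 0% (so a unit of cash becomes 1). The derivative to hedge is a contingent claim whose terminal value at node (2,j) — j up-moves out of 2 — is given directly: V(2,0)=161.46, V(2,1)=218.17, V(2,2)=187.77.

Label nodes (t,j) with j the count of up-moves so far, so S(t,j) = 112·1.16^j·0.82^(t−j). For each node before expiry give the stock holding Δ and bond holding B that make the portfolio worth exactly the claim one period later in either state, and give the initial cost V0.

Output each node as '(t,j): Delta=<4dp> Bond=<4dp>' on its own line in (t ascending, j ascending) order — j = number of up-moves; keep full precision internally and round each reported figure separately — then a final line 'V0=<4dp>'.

Under the risk-neutral measure, an up-move has probability p* = (R−d)/(u−d) = 0.5294 and values discount at R = 1.
Terminal payoffs: V(2,0)=161.4600, V(2,1)=218.1700, V(2,2)=187.7700
(1,0): S=91.8400. Δ = (V_up−V_dn)/(S_up−S_dn) = (218.1700−161.4600)/(106.5344−75.3088) = 1.8161. V = [p*·218.1700 + (1−p*)·161.4600]/1 = 191.4829. B = V − Δ·S = 24.6888.
(1,1): S=129.9200. Δ = (V_up−V_dn)/(S_up−S_dn) = (187.7700−218.1700)/(150.7072−106.5344) = -0.6882. V = [p*·187.7700 + (1−p*)·218.1700]/1 = 202.0759. B = V − Δ·S = 291.4876.
(0,0): S=112.0000. Δ = (V_up−V_dn)/(S_up−S_dn) = (202.0759−191.4829)/(129.9200−91.8400) = 0.2782. V = [p*·202.0759 + (1−p*)·191.4829]/1 = 197.0910. B = V − Δ·S = 165.9353.
Self-financing check: at every node Δ·S+B equals the discounted successor values.

(0,0): Delta=0.2782 Bond=165.9353
(1,0): Delta=1.8161 Bond=24.6888
(1,1): Delta=-0.6882 Bond=291.4876
V0=197.0910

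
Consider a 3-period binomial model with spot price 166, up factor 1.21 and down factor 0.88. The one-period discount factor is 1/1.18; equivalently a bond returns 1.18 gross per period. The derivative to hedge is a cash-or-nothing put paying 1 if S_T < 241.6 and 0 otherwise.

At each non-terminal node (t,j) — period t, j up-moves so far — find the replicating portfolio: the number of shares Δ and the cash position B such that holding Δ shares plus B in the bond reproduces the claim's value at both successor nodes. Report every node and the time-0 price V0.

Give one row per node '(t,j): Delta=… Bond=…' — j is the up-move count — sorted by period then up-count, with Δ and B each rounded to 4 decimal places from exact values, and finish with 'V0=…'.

(0,0): Delta=-0.0108 Bond=1.9500
(1,0): Delta=0.0000 Bond=0.7182
(1,1): Delta=-0.0116 Bond=2.4592
(2,0): Delta=0.0000 Bond=0.8475
(2,1): Delta=0.0000 Bond=0.8475
(2,2): Delta=-0.0125 Bond=3.1073
V0=0.1514

Risk-neutral probability p* = (R−d)/(u−d) = (1.18−0.88)/(1.21−0.88) = 0.9091.
At expiry t=3: V(3,0)=1.0000, V(3,1)=1.0000, V(3,2)=1.0000, V(3,3)=0.0000
(2,0): S=128.5504. Δ = (V_up−V_dn)/(S_up−S_dn) = (1.0000−1.0000)/(155.5460−113.1244) = 0.0000. V = [p*·1.0000 + (1−p*)·1.0000]/1.18 = 0.8475. B = V − Δ·S = 0.8475.
(2,1): S=176.7568. Δ = (V_up−V_dn)/(S_up−S_dn) = (1.0000−1.0000)/(213.8757−155.5460) = 0.0000. V = [p*·1.0000 + (1−p*)·1.0000]/1.18 = 0.8475. B = V − Δ·S = 0.8475.
(2,2): S=243.0406. Δ = (V_up−V_dn)/(S_up−S_dn) = (0.0000−1.0000)/(294.0791−213.8757) = -0.0125. V = [p*·0.0000 + (1−p*)·1.0000]/1.18 = 0.0770. B = V − Δ·S = 3.1073.
(1,0): S=146.0800. Δ = (V_up−V_dn)/(S_up−S_dn) = (0.8475−0.8475)/(176.7568−128.5504) = 0.0000. V = [p*·0.8475 + (1−p*)·0.8475]/1.18 = 0.7182. B = V − Δ·S = 0.7182.
(1,1): S=200.8600. Δ = (V_up−V_dn)/(S_up−S_dn) = (0.0770−0.8475)/(243.0406−176.7568) = -0.0116. V = [p*·0.0770 + (1−p*)·0.8475]/1.18 = 0.1246. B = V − Δ·S = 2.4592.
(0,0): S=166.0000. Δ = (V_up−V_dn)/(S_up−S_dn) = (0.1246−0.7182)/(200.8600−146.0800) = -0.0108. V = [p*·0.1246 + (1−p*)·0.7182]/1.18 = 0.1514. B = V − Δ·S = 1.9500.
Check: Δ(0,0)·S0 + B(0,0) = 0.1514 = V0.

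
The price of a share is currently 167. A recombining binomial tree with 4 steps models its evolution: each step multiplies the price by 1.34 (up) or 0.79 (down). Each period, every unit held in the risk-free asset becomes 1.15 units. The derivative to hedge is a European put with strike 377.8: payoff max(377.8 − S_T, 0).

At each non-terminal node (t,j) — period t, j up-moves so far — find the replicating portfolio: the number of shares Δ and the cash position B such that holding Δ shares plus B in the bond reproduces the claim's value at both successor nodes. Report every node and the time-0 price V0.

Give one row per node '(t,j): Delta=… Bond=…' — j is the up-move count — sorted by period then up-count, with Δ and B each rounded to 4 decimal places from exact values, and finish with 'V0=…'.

Since d<R<u, set p* = (R−d)/(u−d) = 0.6545; price each node as the discounted p*-expectation of its children.
Terminal payoffs: V(4,0)=312.7534, V(4,1)=267.4677, V(4,2)=190.6541, V(4,3)=60.3627, V(4,4)=0.0000
Node (3,0) S=82.3375: V=(p*·267.4677+(1−p*)·312.7534)/1.15=246.1842; Δ=(267.4677−312.7534)/(110.3323−65.0466)=-1.0000; B=V−Δ·S=328.5217
Node (3,1) S=139.6611: V=(p*·190.6541+(1−p*)·267.4677)/1.15=188.8606; Δ=(190.6541−267.4677)/(187.1459−110.3323)=-1.0000; B=V−Δ·S=328.5217
Node (3,2) S=236.8935: V=(p*·60.3627+(1−p*)·190.6541)/1.15=91.6282; Δ=(60.3627−190.6541)/(317.4373−187.1459)=-1.0000; B=V−Δ·S=328.5217
Node (3,3) S=401.8194: V=(p*·0.0000+(1−p*)·60.3627)/1.15=18.1327; Δ=(0.0000−60.3627)/(538.4380−317.4373)=-0.2731; B=V−Δ·S=127.8830
Node (2,0) S=104.2247: V=(p*·188.8606+(1−p*)·246.1842)/1.15=181.4464; Δ=(188.8606−246.1842)/(139.6611−82.3375)=-1.0000; B=V−Δ·S=285.6711
Node (2,1) S=176.7862: V=(p*·91.6282+(1−p*)·188.8606)/1.15=108.8849; Δ=(91.6282−188.8606)/(236.8935−139.6611)=-1.0000; B=V−Δ·S=285.6711
Node (2,2) S=299.8652: V=(p*·18.1327+(1−p*)·91.6282)/1.15=37.8453; Δ=(18.1327−91.6282)/(401.8194−236.8935)=-0.4456; B=V−Δ·S=171.4736
Node (1,0) S=131.9300: V=(p*·108.8849+(1−p*)·181.4464)/1.15=116.4796; Δ=(108.8849−181.4464)/(176.7862−104.2247)=-1.0000; B=V−Δ·S=248.4096
Node (1,1) S=223.7800: V=(p*·37.8453+(1−p*)·108.8849)/1.15=54.2489; Δ=(37.8453−108.8849)/(299.8652−176.7862)=-0.5772; B=V−Δ·S=183.4118
Node (0,0) S=167.0000: V=(p*·54.2489+(1−p*)·116.4796)/1.15=65.8668; Δ=(54.2489−116.4796)/(223.7800−131.9300)=-0.6775; B=V−Δ·S=179.0136
The time-0 hedge costs 65.8668, which is the no-arbitrage price.

(0,0): Delta=-0.6775 Bond=179.0136
(1,0): Delta=-1.0000 Bond=248.4096
(1,1): Delta=-0.5772 Bond=183.4118
(2,0): Delta=-1.0000 Bond=285.6711
(2,1): Delta=-1.0000 Bond=285.6711
(2,2): Delta=-0.4456 Bond=171.4736
(3,0): Delta=-1.0000 Bond=328.5217
(3,1): Delta=-1.0000 Bond=328.5217
(3,2): Delta=-1.0000 Bond=328.5217
(3,3): Delta=-0.2731 Bond=127.8830
V0=65.8668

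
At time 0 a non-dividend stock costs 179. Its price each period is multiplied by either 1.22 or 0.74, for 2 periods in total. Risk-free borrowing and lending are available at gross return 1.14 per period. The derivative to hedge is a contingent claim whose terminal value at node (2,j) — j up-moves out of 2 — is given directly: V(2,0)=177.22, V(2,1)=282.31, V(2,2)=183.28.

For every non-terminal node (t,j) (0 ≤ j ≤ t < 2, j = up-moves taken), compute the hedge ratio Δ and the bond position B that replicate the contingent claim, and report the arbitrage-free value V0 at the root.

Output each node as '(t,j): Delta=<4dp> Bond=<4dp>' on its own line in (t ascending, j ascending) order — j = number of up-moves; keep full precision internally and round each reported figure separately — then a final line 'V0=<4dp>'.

Since d<R<u, set p* = (R−d)/(u−d) = 0.8333; price each node as the discounted p*-expectation of its children.
At expiry t=2: V(2,0)=177.2200, V(2,1)=282.3100, V(2,2)=183.2800
(1,0): S=132.4600. Δ = (V_up−V_dn)/(S_up−S_dn) = (282.3100−177.2200)/(161.6012−98.0204) = 1.6529. V = [p*·282.3100 + (1−p*)·177.2200]/1.14 = 232.2763. B = V − Δ·S = 13.3388.
(1,1): S=218.3800. Δ = (V_up−V_dn)/(S_up−S_dn) = (183.2800−282.3100)/(266.4236−161.6012) = -0.9447. V = [p*·183.2800 + (1−p*)·282.3100]/1.14 = 175.2500. B = V − Δ·S = 381.5625.
(0,0): S=179.0000. Δ = (V_up−V_dn)/(S_up−S_dn) = (175.2500−232.2763)/(218.3800−132.4600) = -0.6637. V = [p*·175.2500 + (1−p*)·232.2763]/1.14 = 162.0653. B = V − Δ·S = 280.8701.
Self-financing check: at every node Δ·S+B equals the discounted successor values.

(0,0): Delta=-0.6637 Bond=280.8701
(1,0): Delta=1.6529 Bond=13.3388
(1,1): Delta=-0.9447 Bond=381.5625
V0=162.0653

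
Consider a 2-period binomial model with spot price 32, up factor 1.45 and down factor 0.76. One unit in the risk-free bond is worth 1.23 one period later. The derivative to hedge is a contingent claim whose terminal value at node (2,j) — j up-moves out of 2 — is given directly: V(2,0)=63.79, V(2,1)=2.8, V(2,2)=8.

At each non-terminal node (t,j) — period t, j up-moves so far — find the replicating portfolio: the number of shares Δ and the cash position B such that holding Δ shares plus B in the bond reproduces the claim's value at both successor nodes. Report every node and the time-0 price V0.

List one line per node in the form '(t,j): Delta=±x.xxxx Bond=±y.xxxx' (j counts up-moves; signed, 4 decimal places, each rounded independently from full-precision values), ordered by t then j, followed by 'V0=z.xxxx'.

(0,0): Delta=-0.5856 Bond=26.2830
(1,0): Delta=-3.6345 Bond=106.4776
(1,1): Delta=0.1624 Bond=-2.3801
V0=7.5437

Risk-neutral probability p* = (R−d)/(u−d) = (1.23−0.76)/(1.45−0.76) = 0.6812.
Terminal values V(2,·): V(2,0)=63.7900, V(2,1)=2.8000, V(2,2)=8.0000
  t=1,j=0: stock 24.3200 → up 35.2640 (V=2.8000), down 18.4832 (V=63.7900). Price 18.0862; hedge Δ=-3.6345, bond B=106.4776.
  t=1,j=1: stock 46.4000 → up 67.2800 (V=8.0000), down 35.2640 (V=2.8000). Price 5.1561; hedge Δ=0.1624, bond B=-2.3801.
  t=0,j=0: stock 32.0000 → up 46.4000 (V=5.1561), down 24.3200 (V=18.0862). Price 7.5437; hedge Δ=-0.5856, bond B=26.2830.
Each (Δ,B) replicates both successor values, so the strategy is self-financing and V0 is arbitrage-free.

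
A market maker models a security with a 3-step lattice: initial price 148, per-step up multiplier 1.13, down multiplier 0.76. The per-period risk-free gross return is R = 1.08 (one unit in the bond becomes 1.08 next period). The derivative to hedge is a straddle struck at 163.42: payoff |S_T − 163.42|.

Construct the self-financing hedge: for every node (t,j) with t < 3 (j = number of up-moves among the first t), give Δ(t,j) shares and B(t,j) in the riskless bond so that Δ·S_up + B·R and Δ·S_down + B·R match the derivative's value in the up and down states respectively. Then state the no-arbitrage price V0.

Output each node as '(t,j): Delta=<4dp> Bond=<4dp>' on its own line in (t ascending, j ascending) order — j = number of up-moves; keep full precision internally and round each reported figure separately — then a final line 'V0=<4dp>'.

(0,0): Delta=0.1741 Bond=7.4485
(1,0): Delta=-1.0000 Bond=140.1063
(1,1): Delta=0.2975 Bond=-12.5903
(2,0): Delta=-1.0000 Bond=151.3148
(2,1): Delta=-1.0000 Bond=151.3148
(2,2): Delta=0.4338 Bond=-39.3651
V0=33.2142

No-arbitrage ⇒ martingale measure with p* = (R−d)/(u−d) = 0.8649.
Payoff layer (t=3): V(3,0)=98.4516, V(3,1)=66.8222, V(3,2)=19.7943, V(3,3)=50.1288
  t=2,j=0: stock 85.4848 → up 96.5978 (V=66.8222), down 64.9684 (V=98.4516). Price 65.8300; hedge Δ=-1.0000, bond B=151.3148.
  t=2,j=1: stock 127.1024 → up 143.6257 (V=19.7943), down 96.5978 (V=66.8222). Price 24.2124; hedge Δ=-1.0000, bond B=151.3148.
  t=2,j=2: stock 188.9812 → up 213.5488 (V=50.1288), down 143.6257 (V=19.7943). Price 42.6199; hedge Δ=0.4338, bond B=-39.3651.
  t=1,j=0: stock 112.4800 → up 127.1024 (V=24.2124), down 85.4848 (V=65.8300). Price 27.6263; hedge Δ=-1.0000, bond B=140.1063.
  t=1,j=1: stock 167.2400 → up 188.9812 (V=42.6199), down 127.1024 (V=24.2124). Price 37.1596; hedge Δ=0.2975, bond B=-12.5903.
  t=0,j=0: stock 148.0000 → up 167.2400 (V=37.1596), down 112.4800 (V=27.6263). Price 33.2142; hedge Δ=0.1741, bond B=7.4485.
Self-financing check: at every node Δ·S+B equals the discounted successor values.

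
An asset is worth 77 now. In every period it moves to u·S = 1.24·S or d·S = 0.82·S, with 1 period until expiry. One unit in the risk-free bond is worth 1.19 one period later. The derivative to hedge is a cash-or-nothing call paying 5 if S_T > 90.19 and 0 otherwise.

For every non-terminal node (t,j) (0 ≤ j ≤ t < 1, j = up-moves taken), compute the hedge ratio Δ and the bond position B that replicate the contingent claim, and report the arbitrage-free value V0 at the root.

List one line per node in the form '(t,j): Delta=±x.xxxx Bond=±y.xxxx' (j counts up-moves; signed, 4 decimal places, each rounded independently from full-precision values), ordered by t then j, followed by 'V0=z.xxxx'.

Risk-neutral probability p* = (R−d)/(u−d) = (1.19−0.82)/(1.24−0.82) = 0.8810.
At expiry t=1: V(1,0)=0.0000, V(1,1)=5.0000
Node (0,0) S=77.0000: V=(p*·5.0000+(1−p*)·0.0000)/1.19=3.7015; Δ=(5.0000−0.0000)/(95.4800−63.1400)=0.1546; B=V−Δ·S=-8.2033
Check: Δ(0,0)·S0 + B(0,0) = 3.7015 = V0.

(0,0): Delta=0.1546 Bond=-8.2033
V0=3.7015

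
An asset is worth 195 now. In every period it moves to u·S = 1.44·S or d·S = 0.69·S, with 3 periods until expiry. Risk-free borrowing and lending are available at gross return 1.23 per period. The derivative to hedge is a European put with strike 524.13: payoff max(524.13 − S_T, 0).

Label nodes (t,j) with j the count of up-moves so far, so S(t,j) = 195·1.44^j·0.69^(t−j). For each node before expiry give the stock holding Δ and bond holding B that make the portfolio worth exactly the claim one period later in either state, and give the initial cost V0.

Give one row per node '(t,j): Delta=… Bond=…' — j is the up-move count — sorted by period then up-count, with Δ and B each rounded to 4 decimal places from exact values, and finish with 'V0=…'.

(0,0): Delta=-0.8638 Bond=266.7589
(1,0): Delta=-1.0000 Bond=346.4406
(1,1): Delta=-0.8384 Bond=320.9863
(2,0): Delta=-1.0000 Bond=426.1220
(2,1): Delta=-1.0000 Bond=426.1220
(2,2): Delta=-0.8083 Bond=382.6375
V0=98.3200

Under the risk-neutral measure, an up-move has probability p* = (R−d)/(u−d) = 0.7200 and values discount at R = 1.23.
Payoff layer (t=3): V(3,0)=460.0707, V(3,1)=390.4411, V(3,2)=245.1271, V(3,3)=0.0000
(2,0): S=92.8395. Δ = (V_up−V_dn)/(S_up−S_dn) = (390.4411−460.0707)/(133.6889−64.0593) = -1.0000. V = [p*·390.4411 + (1−p*)·460.0707]/1.23 = 333.2825. B = V − Δ·S = 426.1220.
(2,1): S=193.7520. Δ = (V_up−V_dn)/(S_up−S_dn) = (245.1271−390.4411)/(279.0029−133.6889) = -1.0000. V = [p*·245.1271 + (1−p*)·390.4411]/1.23 = 232.3700. B = V − Δ·S = 426.1220.
(2,2): S=404.3520. Δ = (V_up−V_dn)/(S_up−S_dn) = (0.0000−245.1271)/(582.2669−279.0029) = -0.8083. V = [p*·0.0000 + (1−p*)·245.1271]/1.23 = 55.8013. B = V − Δ·S = 382.6375.
(1,0): S=134.5500. Δ = (V_up−V_dn)/(S_up−S_dn) = (232.3700−333.2825)/(193.7520−92.8395) = -1.0000. V = [p*·232.3700 + (1−p*)·333.2825]/1.23 = 211.8906. B = V − Δ·S = 346.4406.
(1,1): S=280.8000. Δ = (V_up−V_dn)/(S_up−S_dn) = (55.8013−232.3700)/(404.3520−193.7520) = -0.8384. V = [p*·55.8013 + (1−p*)·232.3700]/1.23 = 85.5614. B = V − Δ·S = 320.9863.
(0,0): S=195.0000. Δ = (V_up−V_dn)/(S_up−S_dn) = (85.5614−211.8906)/(280.8000−134.5500) = -0.8638. V = [p*·85.5614 + (1−p*)·211.8906]/1.23 = 98.3200. B = V − Δ·S = 266.7589.
Self-financing check: at every node Δ·S+B equals the discounted successor values.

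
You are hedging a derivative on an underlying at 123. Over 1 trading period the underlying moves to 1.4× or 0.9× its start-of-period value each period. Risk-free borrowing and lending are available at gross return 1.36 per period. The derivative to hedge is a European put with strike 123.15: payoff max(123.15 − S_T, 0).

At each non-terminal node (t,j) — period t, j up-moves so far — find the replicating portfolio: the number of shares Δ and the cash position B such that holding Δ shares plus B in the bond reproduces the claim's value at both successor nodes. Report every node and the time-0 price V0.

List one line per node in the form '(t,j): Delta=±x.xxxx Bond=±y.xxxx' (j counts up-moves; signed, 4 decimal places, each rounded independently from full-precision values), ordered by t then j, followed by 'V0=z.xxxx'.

(0,0): Delta=-0.2024 Bond=25.6324
V0=0.7324

Under the risk-neutral measure, an up-move has probability p* = (R−d)/(u−d) = 0.9200 and values discount at R = 1.36.
Terminal values V(1,·): V(1,0)=12.4500, V(1,1)=0.0000
(0,0): S=123.0000. Δ = (V_up−V_dn)/(S_up−S_dn) = (0.0000−12.4500)/(172.2000−110.7000) = -0.2024. V = [p*·0.0000 + (1−p*)·12.4500]/1.36 = 0.7324. B = V − Δ·S = 25.6324.
Root portfolio cost Δ·123+B reproduces V0=0.7324.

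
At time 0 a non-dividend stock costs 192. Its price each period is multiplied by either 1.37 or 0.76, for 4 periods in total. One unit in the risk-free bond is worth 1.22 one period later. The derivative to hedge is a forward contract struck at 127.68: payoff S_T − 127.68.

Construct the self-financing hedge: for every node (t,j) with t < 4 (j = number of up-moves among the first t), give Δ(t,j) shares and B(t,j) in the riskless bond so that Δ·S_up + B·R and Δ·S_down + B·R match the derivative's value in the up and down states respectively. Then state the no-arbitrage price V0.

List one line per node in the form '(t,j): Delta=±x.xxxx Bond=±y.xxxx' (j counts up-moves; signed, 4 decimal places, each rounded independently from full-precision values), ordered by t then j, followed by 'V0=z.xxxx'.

No-arbitrage ⇒ martingale measure with p* = (R−d)/(u−d) = 0.7541.
Terminal payoffs: V(4,0)=-63.6246, V(4,1)=-12.2118, V(4,2)=80.4667, V(4,3)=247.5318, V(4,4)=548.6887
  t=3,j=0: stock 84.2834 → up 115.4682 (V=-12.2118), down 64.0554 (V=-63.6246). Price -20.3723; hedge Δ=1.0000, bond B=-104.6557.
  t=3,j=1: stock 151.9319 → up 208.1467 (V=80.4667), down 115.4682 (V=-12.2118). Price 47.2762; hedge Δ=1.0000, bond B=-104.6557.
  t=3,j=2: stock 273.8772 → up 375.2118 (V=247.5318), down 208.1467 (V=80.4667). Price 169.2215; hedge Δ=1.0000, bond B=-104.6557.
  t=3,j=3: stock 493.6998 → up 676.3687 (V=548.6887), down 375.2118 (V=247.5318). Price 389.0440; hedge Δ=1.0000, bond B=-104.6557.
  t=2,j=0: stock 110.8992 → up 151.9319 (V=47.2762), down 84.2834 (V=-20.3723). Price 25.1158; hedge Δ=1.0000, bond B=-85.7834.
  t=2,j=1: stock 199.9104 → up 273.8772 (V=169.2215), down 151.9319 (V=47.2762). Price 114.1270; hedge Δ=1.0000, bond B=-85.7834.
  t=2,j=2: stock 360.3648 → up 493.6998 (V=389.0440), down 273.8772 (V=169.2215). Price 274.5814; hedge Δ=1.0000, bond B=-85.7834.
  t=1,j=0: stock 145.9200 → up 199.9104 (V=114.1270), down 110.8992 (V=25.1158). Price 75.6057; hedge Δ=1.0000, bond B=-70.3143.
  t=1,j=1: stock 263.0400 → up 360.3648 (V=274.5814), down 199.9104 (V=114.1270). Price 192.7257; hedge Δ=1.0000, bond B=-70.3143.
  t=0,j=0: stock 192.0000 → up 263.0400 (V=192.7257), down 145.9200 (V=75.6057). Price 134.3654; hedge Δ=1.0000, bond B=-57.6346.
Root portfolio cost Δ·192+B reproduces V0=134.3654.

(0,0): Delta=1.0000 Bond=-57.6346
(1,0): Delta=1.0000 Bond=-70.3143
(1,1): Delta=1.0000 Bond=-70.3143
(2,0): Delta=1.0000 Bond=-85.7834
(2,1): Delta=1.0000 Bond=-85.7834
(2,2): Delta=1.0000 Bond=-85.7834
(3,0): Delta=1.0000 Bond=-104.6557
(3,1): Delta=1.0000 Bond=-104.6557
(3,2): Delta=1.0000 Bond=-104.6557
(3,3): Delta=1.0000 Bond=-104.6557
V0=134.3654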